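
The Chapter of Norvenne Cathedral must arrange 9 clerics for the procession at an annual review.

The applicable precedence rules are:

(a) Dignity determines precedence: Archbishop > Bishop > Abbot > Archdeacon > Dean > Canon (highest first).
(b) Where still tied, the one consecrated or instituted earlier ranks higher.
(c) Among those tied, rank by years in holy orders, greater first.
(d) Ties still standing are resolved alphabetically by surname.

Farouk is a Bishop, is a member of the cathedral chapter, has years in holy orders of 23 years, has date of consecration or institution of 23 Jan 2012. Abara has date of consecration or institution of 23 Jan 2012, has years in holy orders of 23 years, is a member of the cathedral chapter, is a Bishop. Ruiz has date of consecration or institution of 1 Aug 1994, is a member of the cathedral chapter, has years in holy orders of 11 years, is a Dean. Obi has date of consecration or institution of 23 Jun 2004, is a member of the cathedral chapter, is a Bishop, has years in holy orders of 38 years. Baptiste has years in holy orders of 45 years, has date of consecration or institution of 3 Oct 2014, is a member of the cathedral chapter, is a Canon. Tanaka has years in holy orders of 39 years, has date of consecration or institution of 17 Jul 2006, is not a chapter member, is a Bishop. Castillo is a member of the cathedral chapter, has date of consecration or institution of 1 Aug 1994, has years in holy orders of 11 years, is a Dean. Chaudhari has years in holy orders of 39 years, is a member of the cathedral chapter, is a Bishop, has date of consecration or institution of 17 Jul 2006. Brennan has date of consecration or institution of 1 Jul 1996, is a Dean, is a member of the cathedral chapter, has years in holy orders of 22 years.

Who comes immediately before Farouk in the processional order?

Abara

By dignity: Obi, Chaudhari, Tanaka, Abara and Farouk (Bishop); then Castillo, Ruiz and Brennan (Dean); then Baptiste (Canon).
Among Obi, Chaudhari, Tanaka, Abara and Farouk, by date of consecration or institution (earlier first): Obi (23 Jun 2004) before Chaudhari and Tanaka (17 Jul 2006) before Abara and Farouk (23 Jan 2012).
Chaudhari and Tanaka both have years in holy orders 39 years, so the next rule applies.
Among Chaudhari and Tanaka, alphabetically by surname: Chaudhari before Tanaka.
Abara and Farouk both have years in holy orders 23 years, so the next rule applies.
Among Abara and Farouk, alphabetically by surname: Abara before Farouk.
Among Castillo, Ruiz and Brennan, by date of consecration or institution (earlier first): Castillo and Ruiz (1 Aug 1994) before Brennan (1 Jul 1996).
Castillo and Ruiz both have years in holy orders 11 years, so the next rule applies.
Among Castillo and Ruiz, alphabetically by surname: Castillo before Ruiz.
Order: Obi, Chaudhari, Tanaka, Abara, Farouk, Castillo, Ruiz, Brennan, Baptiste.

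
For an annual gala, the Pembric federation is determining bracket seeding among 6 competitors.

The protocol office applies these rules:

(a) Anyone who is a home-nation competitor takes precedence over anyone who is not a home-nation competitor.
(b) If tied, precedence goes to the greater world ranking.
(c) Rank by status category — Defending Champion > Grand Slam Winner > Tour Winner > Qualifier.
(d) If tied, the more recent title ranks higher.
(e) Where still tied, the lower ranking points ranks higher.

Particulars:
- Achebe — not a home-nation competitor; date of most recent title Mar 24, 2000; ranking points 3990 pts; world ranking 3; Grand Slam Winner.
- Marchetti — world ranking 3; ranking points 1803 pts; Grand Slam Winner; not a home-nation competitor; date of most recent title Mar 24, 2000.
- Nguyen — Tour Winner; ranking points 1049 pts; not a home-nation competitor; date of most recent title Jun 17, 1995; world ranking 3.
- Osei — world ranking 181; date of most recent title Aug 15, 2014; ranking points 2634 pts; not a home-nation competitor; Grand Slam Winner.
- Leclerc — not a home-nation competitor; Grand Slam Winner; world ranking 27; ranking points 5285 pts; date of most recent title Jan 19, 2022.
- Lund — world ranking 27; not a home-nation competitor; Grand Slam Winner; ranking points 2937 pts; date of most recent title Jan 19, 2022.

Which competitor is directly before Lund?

By the first rule: Osei, Lund, Leclerc, Marchetti, Achebe and Nguyen (each not a home-nation competitor).
Among Osei, Lund, Leclerc, Marchetti, Achebe and Nguyen, by world ranking (higher first): Osei (181) before Lund and Leclerc (27) before Marchetti, Achebe and Nguyen (3).
Lund and Leclerc are each Grand Slam Winner, so the next rule applies.
Lund and Leclerc both have date of most recent title Jan 19, 2022, so the next rule applies.
Among Lund and Leclerc, by ranking points (lower first): Lund (2937 pts) before Leclerc (5285 pts).
Among Marchetti, Achebe and Nguyen, by status category: Marchetti and Achebe (Grand Slam Winner) before Nguyen (Tour Winner).
Marchetti and Achebe both have date of most recent title Mar 24, 2000, so the next rule applies.
Among Marchetti and Achebe, by ranking points (lower first): Marchetti (1803 pts) before Achebe (3990 pts).
Order: Osei, Lund, Leclerc, Marchetti, Achebe, Nguyen.

Osei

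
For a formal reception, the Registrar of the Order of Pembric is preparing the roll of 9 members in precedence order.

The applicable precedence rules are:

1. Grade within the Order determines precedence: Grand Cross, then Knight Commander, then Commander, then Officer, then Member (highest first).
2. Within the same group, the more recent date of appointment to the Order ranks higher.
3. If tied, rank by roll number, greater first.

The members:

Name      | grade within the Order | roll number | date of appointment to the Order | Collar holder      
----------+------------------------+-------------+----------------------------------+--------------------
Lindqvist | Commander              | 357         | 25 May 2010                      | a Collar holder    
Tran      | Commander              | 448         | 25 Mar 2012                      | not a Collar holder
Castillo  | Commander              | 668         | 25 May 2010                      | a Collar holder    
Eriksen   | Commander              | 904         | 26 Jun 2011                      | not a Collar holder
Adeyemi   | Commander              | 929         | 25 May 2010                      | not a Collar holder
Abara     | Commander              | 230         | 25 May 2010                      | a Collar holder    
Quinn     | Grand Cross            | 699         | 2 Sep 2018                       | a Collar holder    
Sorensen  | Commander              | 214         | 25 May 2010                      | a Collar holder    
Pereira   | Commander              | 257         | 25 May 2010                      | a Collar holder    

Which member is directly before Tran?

By grade within the Order: Quinn (Grand Cross); then Tran, Eriksen, Adeyemi, Castillo, Lindqvist, Pereira, Abara and Sorensen (Commander).
Among Tran, Eriksen, Adeyemi, Castillo, Lindqvist, Pereira, Abara and Sorensen, by date of appointment to the Order (later first): Tran (25 Mar 2012) before Eriksen (26 Jun 2011) before Adeyemi, Castillo, Lindqvist, Pereira, Abara and Sorensen (25 May 2010).
Among Adeyemi, Castillo, Lindqvist, Pereira, Abara and Sorensen, by roll number (higher first): Adeyemi (929) before Castillo (668) before Lindqvist (357) before Pereira (257) before Abara (230) before Sorensen (214).
Order: Quinn, Tran, Eriksen, Adeyemi, Castillo, Lindqvist, Pereira, Abara, Sorensen.

Quinn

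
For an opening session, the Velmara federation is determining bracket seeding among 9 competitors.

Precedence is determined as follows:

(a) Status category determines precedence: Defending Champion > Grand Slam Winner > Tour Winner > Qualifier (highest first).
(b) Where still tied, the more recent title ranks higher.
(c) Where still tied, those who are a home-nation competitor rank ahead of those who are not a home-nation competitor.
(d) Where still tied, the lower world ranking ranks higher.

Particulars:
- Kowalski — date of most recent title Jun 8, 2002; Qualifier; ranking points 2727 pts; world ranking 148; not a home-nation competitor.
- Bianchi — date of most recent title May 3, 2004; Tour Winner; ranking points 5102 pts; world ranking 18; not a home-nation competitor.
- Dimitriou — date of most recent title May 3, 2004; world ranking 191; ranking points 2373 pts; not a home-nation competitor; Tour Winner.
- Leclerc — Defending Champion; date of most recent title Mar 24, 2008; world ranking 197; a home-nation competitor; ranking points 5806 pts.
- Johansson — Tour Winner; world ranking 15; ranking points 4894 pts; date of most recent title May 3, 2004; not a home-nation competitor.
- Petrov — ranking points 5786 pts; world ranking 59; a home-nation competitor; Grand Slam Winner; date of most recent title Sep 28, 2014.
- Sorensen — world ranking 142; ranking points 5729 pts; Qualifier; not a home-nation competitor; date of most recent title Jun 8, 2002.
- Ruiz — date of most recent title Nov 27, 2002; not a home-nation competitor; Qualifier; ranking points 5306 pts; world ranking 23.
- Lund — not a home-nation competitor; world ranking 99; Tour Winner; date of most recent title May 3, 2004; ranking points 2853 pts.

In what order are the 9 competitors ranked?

Leclerc, Petrov, Johansson, Bianchi, Lund, Dimitriou, Ruiz, Sorensen, Kowalski

By status category: Leclerc (Defending Champion); then Petrov (Grand Slam Winner); then Johansson, Bianchi, Lund and Dimitriou (Tour Winner); then Ruiz, Sorensen and Kowalski (Qualifier).
Johansson, Bianchi, Lund and Dimitriou all have date of most recent title May 3, 2004, so the next rule applies.
Johansson, Bianchi, Lund and Dimitriou are each not a home-nation competitor, so the next rule applies.
Among Johansson, Bianchi, Lund and Dimitriou, by world ranking (lower first): Johansson (15) before Bianchi (18) before Lund (99) before Dimitriou (191).
Among Ruiz, Sorensen and Kowalski, by date of most recent title (later first): Ruiz (Nov 27, 2002) before Sorensen and Kowalski (Jun 8, 2002).
Sorensen and Kowalski are each not a home-nation competitor, so the next rule applies.
Among Sorensen and Kowalski, by world ranking (lower first): Sorensen (142) before Kowalski (148).
Full order: Leclerc, Petrov, Johansson, Bianchi, Lund, Dimitriou, Ruiz, Sorensen, Kowalski.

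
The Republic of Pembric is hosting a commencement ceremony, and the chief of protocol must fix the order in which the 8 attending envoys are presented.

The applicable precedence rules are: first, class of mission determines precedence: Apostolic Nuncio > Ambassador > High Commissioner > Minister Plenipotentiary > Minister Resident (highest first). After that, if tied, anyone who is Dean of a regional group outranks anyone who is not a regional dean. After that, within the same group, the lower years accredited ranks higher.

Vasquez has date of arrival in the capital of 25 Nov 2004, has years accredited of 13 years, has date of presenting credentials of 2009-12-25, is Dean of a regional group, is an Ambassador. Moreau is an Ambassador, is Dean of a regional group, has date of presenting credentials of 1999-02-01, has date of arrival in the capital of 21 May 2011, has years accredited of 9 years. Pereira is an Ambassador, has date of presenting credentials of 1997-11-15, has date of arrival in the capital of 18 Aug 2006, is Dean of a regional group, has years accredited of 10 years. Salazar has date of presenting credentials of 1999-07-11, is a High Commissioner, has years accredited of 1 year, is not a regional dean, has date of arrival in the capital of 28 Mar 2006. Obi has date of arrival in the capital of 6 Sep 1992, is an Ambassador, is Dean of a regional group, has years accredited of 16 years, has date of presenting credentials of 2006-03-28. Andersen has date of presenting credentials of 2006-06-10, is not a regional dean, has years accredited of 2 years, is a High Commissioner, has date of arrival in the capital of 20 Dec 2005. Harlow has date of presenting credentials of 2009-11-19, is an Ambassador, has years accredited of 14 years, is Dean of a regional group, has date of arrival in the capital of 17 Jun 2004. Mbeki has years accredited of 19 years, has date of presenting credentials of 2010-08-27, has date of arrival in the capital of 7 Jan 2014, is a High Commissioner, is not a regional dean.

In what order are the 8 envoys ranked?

By class of mission: Moreau, Pereira, Vasquez, Harlow and Obi (Ambassador); then Salazar, Andersen and Mbeki (High Commissioner).
Moreau, Pereira, Vasquez, Harlow and Obi are each Dean of a regional group, so the next rule applies.
Among Moreau, Pereira, Vasquez, Harlow and Obi, by years accredited (lower first): Moreau (9 years) before Pereira (10 years) before Vasquez (13 years) before Harlow (14 years) before Obi (16 years).
Salazar, Andersen and Mbeki are each not a regional dean, so the next rule applies.
Among Salazar, Andersen and Mbeki, by years accredited (lower first): Salazar (1 year) before Andersen (2 years) before Mbeki (19 years).
Full order: Moreau, Pereira, Vasquez, Harlow, Obi, Salazar, Andersen, Mbeki.

Moreau, Pereira, Vasquez, Harlow, Obi, Salazar, Andersen, Mbeki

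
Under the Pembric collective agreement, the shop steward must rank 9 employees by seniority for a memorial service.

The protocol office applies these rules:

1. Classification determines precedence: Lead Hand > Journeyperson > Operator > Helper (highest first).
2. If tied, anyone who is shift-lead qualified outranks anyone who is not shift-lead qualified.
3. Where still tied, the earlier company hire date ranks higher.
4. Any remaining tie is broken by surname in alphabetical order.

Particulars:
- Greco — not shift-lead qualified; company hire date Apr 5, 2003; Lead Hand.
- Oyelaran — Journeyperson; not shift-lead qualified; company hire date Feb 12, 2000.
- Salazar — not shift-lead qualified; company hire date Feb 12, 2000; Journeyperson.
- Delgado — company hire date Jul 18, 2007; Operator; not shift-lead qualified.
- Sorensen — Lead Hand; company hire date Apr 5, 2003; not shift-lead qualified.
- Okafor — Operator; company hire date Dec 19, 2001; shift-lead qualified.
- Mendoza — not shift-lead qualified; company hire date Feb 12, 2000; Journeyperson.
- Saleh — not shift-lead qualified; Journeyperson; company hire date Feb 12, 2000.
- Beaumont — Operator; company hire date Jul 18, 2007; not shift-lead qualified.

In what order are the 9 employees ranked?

By classification: Greco and Sorensen (Lead Hand); then Mendoza, Oyelaran, Salazar and Saleh (Journeyperson); then Okafor, Beaumont and Delgado (Operator).
Greco and Sorensen are each not shift-lead qualified, so the next rule applies.
Greco and Sorensen both have company hire date Apr 5, 2003, so the next rule applies.
Among Greco and Sorensen, alphabetically by surname: Greco before Sorensen.
Mendoza, Oyelaran, Salazar and Saleh are each not shift-lead qualified, so the next rule applies.
Mendoza, Oyelaran, Salazar and Saleh all have company hire date Feb 12, 2000, so the next rule applies.
Among Mendoza, Oyelaran, Salazar and Saleh, alphabetically by surname: Mendoza before Oyelaran before Salazar before Saleh.
Among Okafor, Beaumont and Delgado, shift-lead qualified before not shift-lead qualified: Okafor (shift-lead qualified) before Beaumont and Delgado (not shift-lead qualified).
Beaumont and Delgado both have company hire date Jul 18, 2007, so the next rule applies.
Among Beaumont and Delgado, alphabetically by surname: Beaumont before Delgado.
Full order: Greco, Sorensen, Mendoza, Oyelaran, Salazar, Saleh, Okafor, Beaumont, Delgado.

Greco, Sorensen, Mendoza, Oyelaran, Salazar, Saleh, Okafor, Beaumont, Delgado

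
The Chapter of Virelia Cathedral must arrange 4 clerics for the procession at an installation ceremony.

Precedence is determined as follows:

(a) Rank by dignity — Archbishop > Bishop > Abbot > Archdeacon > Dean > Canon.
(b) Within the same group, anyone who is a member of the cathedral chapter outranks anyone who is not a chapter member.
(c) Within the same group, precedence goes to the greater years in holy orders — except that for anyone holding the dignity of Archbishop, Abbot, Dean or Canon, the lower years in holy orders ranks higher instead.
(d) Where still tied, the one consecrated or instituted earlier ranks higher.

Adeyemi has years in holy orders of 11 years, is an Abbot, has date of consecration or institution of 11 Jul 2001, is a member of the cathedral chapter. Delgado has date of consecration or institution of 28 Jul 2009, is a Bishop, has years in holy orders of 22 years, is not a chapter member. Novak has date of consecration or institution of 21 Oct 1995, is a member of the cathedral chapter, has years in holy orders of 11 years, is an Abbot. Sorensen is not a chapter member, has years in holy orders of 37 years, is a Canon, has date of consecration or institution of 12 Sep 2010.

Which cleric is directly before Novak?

By dignity: Delgado (Bishop); then Novak and Adeyemi (Abbot); then Sorensen (Canon).
Novak and Adeyemi are each a member of the cathedral chapter, so the next rule applies.
Novak and Adeyemi both have years in holy orders 11 years, so the next rule applies.
Among Novak and Adeyemi, by date of consecration or institution (earlier first): Novak (21 Oct 1995) before Adeyemi (11 Jul 2001).
Order: Delgado, Novak, Adeyemi, Sorensen.

Delgado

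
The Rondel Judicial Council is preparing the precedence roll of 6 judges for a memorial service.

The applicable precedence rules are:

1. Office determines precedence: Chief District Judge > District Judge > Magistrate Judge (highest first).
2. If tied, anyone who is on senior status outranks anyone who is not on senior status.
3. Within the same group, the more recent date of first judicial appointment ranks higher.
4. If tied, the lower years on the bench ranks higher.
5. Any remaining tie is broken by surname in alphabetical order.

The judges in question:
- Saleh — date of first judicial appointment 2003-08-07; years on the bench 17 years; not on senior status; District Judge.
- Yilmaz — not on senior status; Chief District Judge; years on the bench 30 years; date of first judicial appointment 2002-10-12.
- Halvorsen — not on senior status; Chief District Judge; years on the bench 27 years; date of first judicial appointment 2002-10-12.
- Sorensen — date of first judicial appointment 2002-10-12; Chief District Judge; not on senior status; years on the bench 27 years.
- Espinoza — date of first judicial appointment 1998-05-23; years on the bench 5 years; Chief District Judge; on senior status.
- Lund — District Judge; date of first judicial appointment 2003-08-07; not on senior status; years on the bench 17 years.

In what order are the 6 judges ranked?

Espinoza, Halvorsen, Sorensen, Yilmaz, Lund, Saleh

By office: Espinoza, Halvorsen, Sorensen and Yilmaz (Chief District Judge); then Lund and Saleh (District Judge).
Among Espinoza, Halvorsen, Sorensen and Yilmaz, on senior status before not on senior status: Espinoza (on senior status) before Halvorsen, Sorensen and Yilmaz (not on senior status).
Halvorsen, Sorensen and Yilmaz all have date of first judicial appointment 2002-10-12, so the next rule applies.
Among Halvorsen, Sorensen and Yilmaz, by years on the bench (lower first): Halvorsen and Sorensen (27 years) before Yilmaz (30 years).
Among Halvorsen and Sorensen, alphabetically by surname: Halvorsen before Sorensen.
Lund and Saleh are each not on senior status, so the next rule applies.
Lund and Saleh both have date of first judicial appointment 2003-08-07, so the next rule applies.
Lund and Saleh both have years on the bench 17 years, so the next rule applies.
Among Lund and Saleh, alphabetically by surname: Lund before Saleh.
Full order: Espinoza, Halvorsen, Sorensen, Yilmaz, Lund, Saleh.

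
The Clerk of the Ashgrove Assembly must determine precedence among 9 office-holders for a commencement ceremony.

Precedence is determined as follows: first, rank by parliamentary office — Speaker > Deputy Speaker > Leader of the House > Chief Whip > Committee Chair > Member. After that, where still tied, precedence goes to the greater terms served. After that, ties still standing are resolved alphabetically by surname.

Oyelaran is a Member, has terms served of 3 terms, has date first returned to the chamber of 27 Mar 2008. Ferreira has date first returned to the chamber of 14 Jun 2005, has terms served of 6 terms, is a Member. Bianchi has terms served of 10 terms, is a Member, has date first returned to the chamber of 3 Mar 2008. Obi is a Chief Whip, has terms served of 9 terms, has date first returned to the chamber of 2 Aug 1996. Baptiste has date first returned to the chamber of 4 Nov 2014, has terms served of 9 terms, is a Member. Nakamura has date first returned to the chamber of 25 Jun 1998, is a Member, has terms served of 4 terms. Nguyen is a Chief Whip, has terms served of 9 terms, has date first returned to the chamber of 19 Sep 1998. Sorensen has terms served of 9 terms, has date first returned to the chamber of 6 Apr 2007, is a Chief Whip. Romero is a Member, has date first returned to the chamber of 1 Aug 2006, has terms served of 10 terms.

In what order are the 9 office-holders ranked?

Nguyen, Obi, Sorensen, Bianchi, Romero, Baptiste, Ferreira, Nakamura, Oyelaran

By parliamentary office: Nguyen, Obi and Sorensen (Chief Whip); then Bianchi, Romero, Baptiste, Ferreira, Nakamura and Oyelaran (Member).
Nguyen, Obi and Sorensen all have terms served 9 terms, so the next rule applies.
Among Nguyen, Obi and Sorensen, alphabetically by surname: Nguyen before Obi before Sorensen.
Among Bianchi, Romero, Baptiste, Ferreira, Nakamura and Oyelaran, by terms served (higher first): Bianchi and Romero (10 terms) before Baptiste (9 terms) before Ferreira (6 terms) before Nakamura (4 terms) before Oyelaran (3 terms).
Among Bianchi and Romero, alphabetically by surname: Bianchi before Romero.
Full order: Nguyen, Obi, Sorensen, Bianchi, Romero, Baptiste, Ferreira, Nakamura, Oyelaran.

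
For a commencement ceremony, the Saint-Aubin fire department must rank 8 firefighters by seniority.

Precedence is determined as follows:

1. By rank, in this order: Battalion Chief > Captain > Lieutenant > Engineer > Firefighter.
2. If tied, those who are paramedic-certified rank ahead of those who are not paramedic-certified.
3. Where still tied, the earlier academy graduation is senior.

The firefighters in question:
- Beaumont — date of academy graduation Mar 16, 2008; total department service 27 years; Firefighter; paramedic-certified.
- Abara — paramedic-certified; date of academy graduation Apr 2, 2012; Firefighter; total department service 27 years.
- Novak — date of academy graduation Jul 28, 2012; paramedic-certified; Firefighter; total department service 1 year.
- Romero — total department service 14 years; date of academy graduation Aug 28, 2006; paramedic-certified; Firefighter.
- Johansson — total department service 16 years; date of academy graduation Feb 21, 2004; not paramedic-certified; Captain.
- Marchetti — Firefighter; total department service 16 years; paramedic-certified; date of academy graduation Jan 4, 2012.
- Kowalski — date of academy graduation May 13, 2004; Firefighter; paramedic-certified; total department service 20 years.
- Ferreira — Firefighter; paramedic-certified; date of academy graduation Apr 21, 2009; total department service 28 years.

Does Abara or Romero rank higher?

By rank: Johansson (Captain); then Kowalski, Romero, Beaumont, Ferreira, Marchetti, Abara and Novak (Firefighter).
Kowalski, Romero, Beaumont, Ferreira, Marchetti, Abara and Novak are each paramedic-certified, so the next rule applies.
Among Kowalski, Romero, Beaumont, Ferreira, Marchetti, Abara and Novak, by date of academy graduation (earlier first): Kowalski (May 13, 2004) before Romero (Aug 28, 2006) before Beaumont (Mar 16, 2008) before Ferreira (Apr 21, 2009) before Marchetti (Jan 4, 2012) before Abara (Apr 2, 2012) before Novak (Jul 28, 2012).
So Romero takes precedence.

Romero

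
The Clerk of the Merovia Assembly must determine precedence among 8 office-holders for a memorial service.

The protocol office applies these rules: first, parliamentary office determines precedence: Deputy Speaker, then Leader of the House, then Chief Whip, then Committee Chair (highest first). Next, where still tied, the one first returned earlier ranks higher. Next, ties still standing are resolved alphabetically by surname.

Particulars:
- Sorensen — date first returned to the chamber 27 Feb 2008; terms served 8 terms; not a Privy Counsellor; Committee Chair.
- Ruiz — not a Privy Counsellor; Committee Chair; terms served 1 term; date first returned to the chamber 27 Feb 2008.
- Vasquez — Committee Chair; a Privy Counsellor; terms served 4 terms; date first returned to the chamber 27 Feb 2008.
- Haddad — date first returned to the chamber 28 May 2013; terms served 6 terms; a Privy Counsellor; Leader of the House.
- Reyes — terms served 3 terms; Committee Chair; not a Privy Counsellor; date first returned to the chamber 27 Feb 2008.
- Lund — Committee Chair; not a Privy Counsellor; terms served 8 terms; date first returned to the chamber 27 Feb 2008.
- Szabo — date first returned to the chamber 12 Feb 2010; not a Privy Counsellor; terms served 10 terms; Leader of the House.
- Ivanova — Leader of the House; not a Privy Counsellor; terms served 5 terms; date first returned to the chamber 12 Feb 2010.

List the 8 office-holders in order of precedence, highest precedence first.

Ivanova, Szabo, Haddad, Lund, Reyes, Ruiz, Sorensen, Vasquez

By parliamentary office: Ivanova, Szabo and Haddad (Leader of the House); then Lund, Reyes, Ruiz, Sorensen and Vasquez (Committee Chair).
Among Ivanova, Szabo and Haddad, by date first returned to the chamber (earlier first): Ivanova and Szabo (12 Feb 2010) before Haddad (28 May 2013).
Among Ivanova and Szabo, alphabetically by surname: Ivanova before Szabo.
Lund, Reyes, Ruiz, Sorensen and Vasquez all have date first returned to the chamber 27 Feb 2008, so the next rule applies.
Among Lund, Reyes, Ruiz, Sorensen and Vasquez, alphabetically by surname: Lund before Reyes before Ruiz before Sorensen before Vasquez.
Full order: Ivanova, Szabo, Haddad, Lund, Reyes, Ruiz, Sorensen, Vasquez.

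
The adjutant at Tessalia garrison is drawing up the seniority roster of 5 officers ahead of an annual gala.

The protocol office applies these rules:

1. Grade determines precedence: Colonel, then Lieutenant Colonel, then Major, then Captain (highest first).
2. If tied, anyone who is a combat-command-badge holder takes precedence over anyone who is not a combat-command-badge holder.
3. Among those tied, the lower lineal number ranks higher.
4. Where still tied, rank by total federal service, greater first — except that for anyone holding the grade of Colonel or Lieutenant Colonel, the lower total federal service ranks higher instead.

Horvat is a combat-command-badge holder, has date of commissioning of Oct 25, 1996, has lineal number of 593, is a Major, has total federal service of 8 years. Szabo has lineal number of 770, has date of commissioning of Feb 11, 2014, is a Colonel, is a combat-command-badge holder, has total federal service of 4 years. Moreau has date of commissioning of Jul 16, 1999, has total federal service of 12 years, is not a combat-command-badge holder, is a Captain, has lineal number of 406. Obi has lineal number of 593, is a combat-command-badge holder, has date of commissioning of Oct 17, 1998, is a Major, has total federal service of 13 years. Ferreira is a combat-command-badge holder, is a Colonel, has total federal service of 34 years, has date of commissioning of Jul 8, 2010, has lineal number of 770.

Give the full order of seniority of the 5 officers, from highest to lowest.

Szabo, Ferreira, Obi, Horvat, Moreau

By grade: Szabo and Ferreira (Colonel); then Obi and Horvat (Major); then Moreau (Captain).
Szabo and Ferreira are each a combat-command-badge holder, so the next rule applies.
Szabo and Ferreira both have lineal number 770, so the next rule applies.
Among Szabo and Ferreira, by total federal service (lower first) (reversed rule for this group): Szabo (4 years) before Ferreira (34 years).
Obi and Horvat are each a combat-command-badge holder, so the next rule applies.
Obi and Horvat both have lineal number 593, so the next rule applies.
Among Obi and Horvat, by total federal service (higher first): Obi (13 years) before Horvat (8 years).
Full order: Szabo, Ferreira, Obi, Horvat, Moreau.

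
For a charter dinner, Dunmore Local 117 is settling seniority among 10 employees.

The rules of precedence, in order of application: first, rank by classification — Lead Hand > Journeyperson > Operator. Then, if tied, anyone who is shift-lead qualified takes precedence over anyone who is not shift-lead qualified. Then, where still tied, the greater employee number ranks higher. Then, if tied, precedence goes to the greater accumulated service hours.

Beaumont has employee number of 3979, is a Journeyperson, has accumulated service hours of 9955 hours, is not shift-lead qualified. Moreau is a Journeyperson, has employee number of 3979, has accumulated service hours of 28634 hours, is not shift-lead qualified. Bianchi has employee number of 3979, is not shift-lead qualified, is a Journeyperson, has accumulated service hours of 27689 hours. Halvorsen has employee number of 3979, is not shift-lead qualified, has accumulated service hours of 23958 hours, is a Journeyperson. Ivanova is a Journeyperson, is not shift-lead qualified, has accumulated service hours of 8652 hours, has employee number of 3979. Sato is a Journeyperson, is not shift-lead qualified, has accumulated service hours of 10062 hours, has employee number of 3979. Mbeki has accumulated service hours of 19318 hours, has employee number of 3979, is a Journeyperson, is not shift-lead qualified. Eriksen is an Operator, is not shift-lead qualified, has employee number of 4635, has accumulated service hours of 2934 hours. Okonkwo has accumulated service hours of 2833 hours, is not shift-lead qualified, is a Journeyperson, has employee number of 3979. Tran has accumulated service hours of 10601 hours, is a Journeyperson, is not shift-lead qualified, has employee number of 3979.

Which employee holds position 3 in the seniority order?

By classification: Moreau, Bianchi, Halvorsen, Mbeki, Tran, Sato, Beaumont, Ivanova and Okonkwo (Journeyperson); then Eriksen (Operator).
Moreau, Bianchi, Halvorsen, Mbeki, Tran, Sato, Beaumont, Ivanova and Okonkwo are each not shift-lead qualified, so the next rule applies.
Moreau, Bianchi, Halvorsen, Mbeki, Tran, Sato, Beaumont, Ivanova and Okonkwo all have employee number 3979, so the next rule applies.
Among Moreau, Bianchi, Halvorsen, Mbeki, Tran, Sato, Beaumont, Ivanova and Okonkwo, by accumulated service hours (higher first): Moreau (28634 hours) before Bianchi (27689 hours) before Halvorsen (23958 hours) before Mbeki (19318 hours) before Tran (10601 hours) before Sato (10062 hours) before Beaumont (9955 hours) before Ivanova (8652 hours) before Okonkwo (2833 hours).
Order: Moreau, Bianchi, Halvorsen, Mbeki, Tran, Sato, Beaumont, Ivanova, Okonkwo, Eriksen.

Halvorsen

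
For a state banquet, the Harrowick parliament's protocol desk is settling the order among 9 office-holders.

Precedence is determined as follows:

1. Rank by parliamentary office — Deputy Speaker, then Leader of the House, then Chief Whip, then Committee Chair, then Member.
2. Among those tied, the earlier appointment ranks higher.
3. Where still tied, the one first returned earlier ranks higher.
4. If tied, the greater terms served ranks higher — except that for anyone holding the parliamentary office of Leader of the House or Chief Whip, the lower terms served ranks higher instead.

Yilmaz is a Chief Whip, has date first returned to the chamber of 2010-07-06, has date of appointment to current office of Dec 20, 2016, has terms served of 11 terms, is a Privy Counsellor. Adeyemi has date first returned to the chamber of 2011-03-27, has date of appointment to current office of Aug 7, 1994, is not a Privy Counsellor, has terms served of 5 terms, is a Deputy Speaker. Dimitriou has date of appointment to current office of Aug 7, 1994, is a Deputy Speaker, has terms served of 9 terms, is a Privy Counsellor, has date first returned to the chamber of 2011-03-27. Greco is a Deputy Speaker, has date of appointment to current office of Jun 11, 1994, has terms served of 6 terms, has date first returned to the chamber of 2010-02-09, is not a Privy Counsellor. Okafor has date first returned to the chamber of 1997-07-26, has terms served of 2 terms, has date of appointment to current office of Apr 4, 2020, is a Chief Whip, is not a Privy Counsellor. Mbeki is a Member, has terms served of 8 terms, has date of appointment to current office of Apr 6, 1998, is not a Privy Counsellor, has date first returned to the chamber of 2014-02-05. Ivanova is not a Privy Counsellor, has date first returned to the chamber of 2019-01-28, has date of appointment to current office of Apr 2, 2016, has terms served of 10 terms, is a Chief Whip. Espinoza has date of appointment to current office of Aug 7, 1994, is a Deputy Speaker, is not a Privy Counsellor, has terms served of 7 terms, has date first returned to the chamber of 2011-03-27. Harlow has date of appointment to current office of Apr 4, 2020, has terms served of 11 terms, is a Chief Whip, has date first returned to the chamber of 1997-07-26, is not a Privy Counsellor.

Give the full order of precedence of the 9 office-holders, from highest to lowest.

By parliamentary office: Greco, Dimitriou, Espinoza and Adeyemi (Deputy Speaker); then Ivanova, Yilmaz, Okafor and Harlow (Chief Whip); then Mbeki (Member).
Among Greco, Dimitriou, Espinoza and Adeyemi, by date of appointment to current office (earlier first): Greco (Jun 11, 1994) before Dimitriou, Espinoza and Adeyemi (Aug 7, 1994).
Dimitriou, Espinoza and Adeyemi all have date first returned to the chamber 2011-03-27, so the next rule applies.
Among Dimitriou, Espinoza and Adeyemi, by terms served (higher first): Dimitriou (9 terms) before Espinoza (7 terms) before Adeyemi (5 terms).
Among Ivanova, Yilmaz, Okafor and Harlow, by date of appointment to current office (earlier first): Ivanova (Apr 2, 2016) before Yilmaz (Dec 20, 2016) before Okafor and Harlow (Apr 4, 2020).
Okafor and Harlow both have date first returned to the chamber 1997-07-26, so the next rule applies.
Among Okafor and Harlow, by terms served (lower first) (reversed rule for this group): Okafor (2 terms) before Harlow (11 terms).
Full order: Greco, Dimitriou, Espinoza, Adeyemi, Ivanova, Yilmaz, Okafor, Harlow, Mbeki.

Greco, Dimitriou, Espinoza, Adeyemi, Ivanova, Yilmaz, Okafor, Harlow, Mbeki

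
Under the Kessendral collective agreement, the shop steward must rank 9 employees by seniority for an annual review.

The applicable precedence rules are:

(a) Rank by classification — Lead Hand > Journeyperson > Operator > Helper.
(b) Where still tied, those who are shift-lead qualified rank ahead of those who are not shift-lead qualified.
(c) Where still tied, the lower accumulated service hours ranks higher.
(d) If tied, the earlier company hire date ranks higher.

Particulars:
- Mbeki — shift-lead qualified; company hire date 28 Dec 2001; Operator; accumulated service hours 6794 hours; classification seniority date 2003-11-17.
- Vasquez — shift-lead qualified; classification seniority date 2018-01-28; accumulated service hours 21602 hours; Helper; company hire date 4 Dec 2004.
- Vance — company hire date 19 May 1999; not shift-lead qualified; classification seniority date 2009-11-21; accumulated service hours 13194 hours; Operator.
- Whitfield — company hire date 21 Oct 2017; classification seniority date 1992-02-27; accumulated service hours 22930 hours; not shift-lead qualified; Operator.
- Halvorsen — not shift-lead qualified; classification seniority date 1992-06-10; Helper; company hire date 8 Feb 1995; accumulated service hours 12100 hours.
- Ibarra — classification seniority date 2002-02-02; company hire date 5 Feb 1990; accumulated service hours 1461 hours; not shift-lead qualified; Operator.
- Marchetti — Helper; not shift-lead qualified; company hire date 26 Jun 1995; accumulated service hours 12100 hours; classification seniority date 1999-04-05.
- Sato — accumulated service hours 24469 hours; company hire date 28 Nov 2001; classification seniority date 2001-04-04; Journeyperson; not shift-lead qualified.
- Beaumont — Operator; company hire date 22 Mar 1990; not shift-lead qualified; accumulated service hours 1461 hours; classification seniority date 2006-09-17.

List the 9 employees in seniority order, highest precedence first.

By classification: Sato (Journeyperson); then Mbeki, Ibarra, Beaumont, Vance and Whitfield (Operator); then Vasquez, Halvorsen and Marchetti (Helper).
Among Mbeki, Ibarra, Beaumont, Vance and Whitfield, shift-lead qualified before not shift-lead qualified: Mbeki (shift-lead qualified) before Ibarra, Beaumont, Vance and Whitfield (not shift-lead qualified).
Among Ibarra, Beaumont, Vance and Whitfield, by accumulated service hours (lower first): Ibarra and Beaumont (1461 hours) before Vance (13194 hours) before Whitfield (22930 hours).
Among Ibarra and Beaumont, by company hire date (earlier first): Ibarra (5 Feb 1990) before Beaumont (22 Mar 1990).
Among Vasquez, Halvorsen and Marchetti, shift-lead qualified before not shift-lead qualified: Vasquez (shift-lead qualified) before Halvorsen and Marchetti (not shift-lead qualified).
Halvorsen and Marchetti both have accumulated service hours 12100 hours, so the next rule applies.
Among Halvorsen and Marchetti, by company hire date (earlier first): Halvorsen (8 Feb 1995) before Marchetti (26 Jun 1995).
Full order: Sato, Mbeki, Ibarra, Beaumont, Vance, Whitfield, Vasquez, Halvorsen, Marchetti.

Sato, Mbeki, Ibarra, Beaumont, Vance, Whitfield, Vasquez, Halvorsen, Marchetti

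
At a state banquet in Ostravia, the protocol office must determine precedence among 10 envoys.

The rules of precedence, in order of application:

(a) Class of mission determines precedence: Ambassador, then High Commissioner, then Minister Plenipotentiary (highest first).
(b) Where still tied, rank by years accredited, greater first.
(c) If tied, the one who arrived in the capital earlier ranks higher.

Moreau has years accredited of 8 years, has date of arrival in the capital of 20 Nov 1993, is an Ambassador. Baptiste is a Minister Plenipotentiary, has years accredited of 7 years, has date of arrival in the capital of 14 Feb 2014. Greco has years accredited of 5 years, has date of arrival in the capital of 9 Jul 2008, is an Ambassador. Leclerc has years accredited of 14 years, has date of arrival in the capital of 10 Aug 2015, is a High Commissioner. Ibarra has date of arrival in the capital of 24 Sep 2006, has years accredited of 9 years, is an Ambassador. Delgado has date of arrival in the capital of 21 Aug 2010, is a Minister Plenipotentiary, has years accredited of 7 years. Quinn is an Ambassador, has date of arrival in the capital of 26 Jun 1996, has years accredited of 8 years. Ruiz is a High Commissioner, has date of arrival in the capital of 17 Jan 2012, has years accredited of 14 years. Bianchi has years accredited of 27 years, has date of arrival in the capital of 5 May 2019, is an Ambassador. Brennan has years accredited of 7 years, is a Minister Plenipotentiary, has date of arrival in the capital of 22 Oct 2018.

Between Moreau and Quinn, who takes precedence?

By class of mission: Bianchi, Ibarra, Moreau, Quinn and Greco (Ambassador); then Ruiz and Leclerc (High Commissioner); then Delgado, Baptiste and Brennan (Minister Plenipotentiary).
Among Bianchi, Ibarra, Moreau, Quinn and Greco, by years accredited (higher first): Bianchi (27 years) before Ibarra (9 years) before Moreau and Quinn (8 years) before Greco (5 years).
Among Moreau and Quinn, by date of arrival in the capital (earlier first): Moreau (20 Nov 1993) before Quinn (26 Jun 1996).
Ruiz and Leclerc both have years accredited 14 years, so the next rule applies.
Among Ruiz and Leclerc, by date of arrival in the capital (earlier first): Ruiz (17 Jan 2012) before Leclerc (10 Aug 2015).
Delgado, Baptiste and Brennan all have years accredited 7 years, so the next rule applies.
Among Delgado, Baptiste and Brennan, by date of arrival in the capital (earlier first): Delgado (21 Aug 2010) before Baptiste (14 Feb 2014) before Brennan (22 Oct 2018).
So Moreau takes precedence.

Moreau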